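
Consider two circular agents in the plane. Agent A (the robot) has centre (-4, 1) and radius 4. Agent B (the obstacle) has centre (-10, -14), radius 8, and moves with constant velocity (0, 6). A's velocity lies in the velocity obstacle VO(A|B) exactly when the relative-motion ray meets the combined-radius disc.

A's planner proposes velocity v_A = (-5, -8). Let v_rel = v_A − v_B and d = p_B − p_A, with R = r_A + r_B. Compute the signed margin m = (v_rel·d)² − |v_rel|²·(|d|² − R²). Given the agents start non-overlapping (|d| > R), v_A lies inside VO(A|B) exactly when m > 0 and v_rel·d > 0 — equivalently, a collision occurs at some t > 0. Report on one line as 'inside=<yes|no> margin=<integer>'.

d = (-6, -15),  |d|² = 261;  R = 4+8 = 12,  c = 261−12² = 117
v_rel = (-5, -14),  |v_rel|² = 221;  v_rel·d = (-5)·(-6) + (-14)·(-15) = 240
221·t² − 480·t + 117 = 0  ⇒  m = 240² − 221·117 = 31743
m = 31743 > 0,  v_rel·d = 240 > 0  ⇒  inside

inside=yes margin=31743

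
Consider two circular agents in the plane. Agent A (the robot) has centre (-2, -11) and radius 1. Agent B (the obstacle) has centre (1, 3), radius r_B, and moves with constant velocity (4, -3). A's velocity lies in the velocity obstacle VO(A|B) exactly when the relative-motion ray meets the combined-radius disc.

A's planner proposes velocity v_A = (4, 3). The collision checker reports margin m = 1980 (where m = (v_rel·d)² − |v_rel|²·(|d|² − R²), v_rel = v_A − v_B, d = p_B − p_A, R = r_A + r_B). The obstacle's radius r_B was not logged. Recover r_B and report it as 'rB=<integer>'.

m = 1980
d = (3, 14);  v_rel = (0, 6),  |v_rel|² = 36
v_rel×d = (0)·(14) − (6)·(3) = -18
since m = R²·36 − (-18)²:  R² = (324 + 1980) / 36 = 64
R = √64 = 8  ⇒  r_B = 8 − 1 = 7

rB=7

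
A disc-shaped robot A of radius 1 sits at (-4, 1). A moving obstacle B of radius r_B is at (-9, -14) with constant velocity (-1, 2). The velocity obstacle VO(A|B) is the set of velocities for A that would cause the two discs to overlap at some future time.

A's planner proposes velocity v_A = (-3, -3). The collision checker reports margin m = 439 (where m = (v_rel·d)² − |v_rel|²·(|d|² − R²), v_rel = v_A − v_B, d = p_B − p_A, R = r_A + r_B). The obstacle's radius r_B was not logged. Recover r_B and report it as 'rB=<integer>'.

m = 439
d = (-5, -15);  v_rel = (-2, -5),  |v_rel|² = 29
v_rel×d = (-2)·(-15) − (-5)·(-5) = 5
since m = R²·29 − 5²:  R² = (25 + 439) / 29 = 16
R = √16 = 4  ⇒  r_B = 4 − 1 = 3

rB=3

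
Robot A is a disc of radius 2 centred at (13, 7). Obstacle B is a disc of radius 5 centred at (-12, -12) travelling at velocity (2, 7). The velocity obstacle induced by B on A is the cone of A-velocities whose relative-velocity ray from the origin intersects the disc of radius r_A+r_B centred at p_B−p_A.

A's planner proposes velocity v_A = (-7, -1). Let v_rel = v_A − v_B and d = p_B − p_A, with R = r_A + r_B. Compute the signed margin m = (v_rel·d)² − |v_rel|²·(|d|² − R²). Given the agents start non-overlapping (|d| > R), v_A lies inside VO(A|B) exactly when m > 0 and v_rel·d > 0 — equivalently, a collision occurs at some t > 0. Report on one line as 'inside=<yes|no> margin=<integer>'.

d = (-25, -19),  |d|² = 986;  R = 2+5 = 7,  c = 986−7² = 937
v_rel = (-9, -8),  |v_rel|² = 145;  v_rel·d = (-9)·(-25) + (-8)·(-19) = 377
145·t² − 754·t + 937 = 0  ⇒  m = 377² − 145·937 = 6264
m = 6264 > 0,  v_rel·d = 377 > 0  ⇒  inside

inside=yes margin=6264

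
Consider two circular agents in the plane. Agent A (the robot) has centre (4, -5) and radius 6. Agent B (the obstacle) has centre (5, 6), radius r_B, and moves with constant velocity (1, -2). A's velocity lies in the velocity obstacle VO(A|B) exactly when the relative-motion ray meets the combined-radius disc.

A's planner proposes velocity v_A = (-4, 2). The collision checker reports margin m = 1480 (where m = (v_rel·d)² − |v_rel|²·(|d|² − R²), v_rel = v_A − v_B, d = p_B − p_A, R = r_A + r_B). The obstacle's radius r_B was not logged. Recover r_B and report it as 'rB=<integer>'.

m = 1480
d = (1, 11);  v_rel = (-5, 4),  |v_rel|² = 41
v_rel×d = (-5)·(11) − (4)·(1) = -59
since m = R²·41 − (-59)²:  R² = (3481 + 1480) / 41 = 121
R = √121 = 11  ⇒  r_B = 11 − 6 = 5

rB=5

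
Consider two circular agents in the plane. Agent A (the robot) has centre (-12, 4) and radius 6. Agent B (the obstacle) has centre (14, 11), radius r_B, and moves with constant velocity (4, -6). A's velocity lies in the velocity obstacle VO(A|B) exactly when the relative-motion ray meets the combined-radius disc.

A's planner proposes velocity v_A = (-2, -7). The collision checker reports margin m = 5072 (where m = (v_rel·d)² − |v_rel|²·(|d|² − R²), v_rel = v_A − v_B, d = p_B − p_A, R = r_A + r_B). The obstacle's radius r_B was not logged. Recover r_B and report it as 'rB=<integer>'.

m = 5072
d = (26, 7);  v_rel = (-6, -1),  |v_rel|² = 37
v_rel×d = (-6)·(7) − (-1)·(26) = -16
since m = R²·37 − (-16)²:  R² = (256 + 5072) / 37 = 144
R = √144 = 12  ⇒  r_B = 12 − 6 = 6

rB=6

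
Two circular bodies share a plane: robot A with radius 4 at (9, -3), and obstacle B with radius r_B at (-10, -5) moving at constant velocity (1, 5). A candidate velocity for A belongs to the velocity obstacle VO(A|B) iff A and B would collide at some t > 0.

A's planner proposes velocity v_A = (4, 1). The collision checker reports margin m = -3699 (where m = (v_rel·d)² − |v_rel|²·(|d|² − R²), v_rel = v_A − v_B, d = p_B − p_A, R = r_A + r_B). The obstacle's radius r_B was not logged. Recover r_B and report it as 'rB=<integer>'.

m = -3699
d = (-19, -2);  v_rel = (3, -4),  |v_rel|² = 25
v_rel×d = (3)·(-2) − (-4)·(-19) = -82
since m = R²·25 − (-82)²:  R² = (6724 + -3699) / 25 = 121
R = √121 = 11  ⇒  r_B = 11 − 4 = 7

rB=7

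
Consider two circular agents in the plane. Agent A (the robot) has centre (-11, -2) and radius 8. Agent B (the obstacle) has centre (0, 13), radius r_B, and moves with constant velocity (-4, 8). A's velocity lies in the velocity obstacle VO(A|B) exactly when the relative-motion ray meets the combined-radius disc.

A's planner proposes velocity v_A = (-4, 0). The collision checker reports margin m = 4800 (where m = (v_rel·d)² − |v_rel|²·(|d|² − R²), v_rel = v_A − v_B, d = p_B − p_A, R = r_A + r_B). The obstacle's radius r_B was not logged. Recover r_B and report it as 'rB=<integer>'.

m = 4800
d = (11, 15);  v_rel = (0, -8),  |v_rel|² = 64
v_rel×d = (0)·(15) − (-8)·(11) = 88
since m = R²·64 − 88²:  R² = (7744 + 4800) / 64 = 196
R = √196 = 14  ⇒  r_B = 14 − 8 = 6

rB=6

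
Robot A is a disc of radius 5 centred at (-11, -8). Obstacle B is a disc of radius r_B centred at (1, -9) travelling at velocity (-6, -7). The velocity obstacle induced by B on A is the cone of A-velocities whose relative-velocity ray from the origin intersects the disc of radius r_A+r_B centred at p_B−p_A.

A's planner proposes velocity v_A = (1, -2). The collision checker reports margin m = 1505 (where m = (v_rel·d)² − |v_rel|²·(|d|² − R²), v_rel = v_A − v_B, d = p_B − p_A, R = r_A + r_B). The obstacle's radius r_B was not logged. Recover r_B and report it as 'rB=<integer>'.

m = 1505
d = (12, -1);  v_rel = (7, 5),  |v_rel|² = 74
v_rel×d = (7)·(-1) − (5)·(12) = -67
since m = R²·74 − (-67)²:  R² = (4489 + 1505) / 74 = 81
R = √81 = 9  ⇒  r_B = 9 − 5 = 4

rB=4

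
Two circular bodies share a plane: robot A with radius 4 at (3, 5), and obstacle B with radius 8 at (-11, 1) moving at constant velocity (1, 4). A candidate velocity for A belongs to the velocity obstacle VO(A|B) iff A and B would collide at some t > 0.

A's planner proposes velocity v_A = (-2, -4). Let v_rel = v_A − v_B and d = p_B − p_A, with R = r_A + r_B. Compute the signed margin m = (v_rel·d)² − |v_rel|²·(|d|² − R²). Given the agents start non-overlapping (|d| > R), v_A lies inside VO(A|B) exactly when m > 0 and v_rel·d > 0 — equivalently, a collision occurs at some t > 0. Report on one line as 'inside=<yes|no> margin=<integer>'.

d = (-14, -4),  |d|² = 212;  R = 4+8 = 12,  c = 212−12² = 68
v_rel = (-3, -8),  |v_rel|² = 73;  v_rel·d = (-3)·(-14) + (-8)·(-4) = 74
73·t² − 148·t + 68 = 0  ⇒  m = 74² − 73·68 = 512
m = 512 > 0,  v_rel·d = 74 > 0  ⇒  inside

inside=yes margin=512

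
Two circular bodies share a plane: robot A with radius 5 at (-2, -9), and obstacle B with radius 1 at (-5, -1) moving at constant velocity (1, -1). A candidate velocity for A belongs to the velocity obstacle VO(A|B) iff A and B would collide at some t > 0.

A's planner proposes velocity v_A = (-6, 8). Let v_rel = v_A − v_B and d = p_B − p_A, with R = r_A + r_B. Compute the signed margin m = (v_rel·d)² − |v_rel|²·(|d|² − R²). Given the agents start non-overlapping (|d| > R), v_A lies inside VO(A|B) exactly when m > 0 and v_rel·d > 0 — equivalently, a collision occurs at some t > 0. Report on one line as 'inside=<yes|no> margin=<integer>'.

d = (-3, 8),  |d|² = 73;  R = 5+1 = 6,  c = 73−6² = 37
v_rel = (-7, 9),  |v_rel|² = 130;  v_rel·d = (-7)·(-3) + (9)·(8) = 93
130·t² − 186·t + 37 = 0  ⇒  m = 93² − 130·37 = 3839
m = 3839 > 0,  v_rel·d = 93 > 0  ⇒  inside

inside=yes margin=3839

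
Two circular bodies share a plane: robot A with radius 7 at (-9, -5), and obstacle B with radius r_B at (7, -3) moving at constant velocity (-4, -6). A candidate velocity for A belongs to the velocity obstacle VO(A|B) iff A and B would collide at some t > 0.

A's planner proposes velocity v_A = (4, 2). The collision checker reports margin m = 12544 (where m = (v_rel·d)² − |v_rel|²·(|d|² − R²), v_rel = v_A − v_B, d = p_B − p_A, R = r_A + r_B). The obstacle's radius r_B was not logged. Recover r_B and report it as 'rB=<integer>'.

m = 12544
d = (16, 2);  v_rel = (8, 8),  |v_rel|² = 128
v_rel×d = (8)·(2) − (8)·(16) = -112
since m = R²·128 − (-112)²:  R² = (12544 + 12544) / 128 = 196
R = √196 = 14  ⇒  r_B = 14 − 7 = 7

rB=7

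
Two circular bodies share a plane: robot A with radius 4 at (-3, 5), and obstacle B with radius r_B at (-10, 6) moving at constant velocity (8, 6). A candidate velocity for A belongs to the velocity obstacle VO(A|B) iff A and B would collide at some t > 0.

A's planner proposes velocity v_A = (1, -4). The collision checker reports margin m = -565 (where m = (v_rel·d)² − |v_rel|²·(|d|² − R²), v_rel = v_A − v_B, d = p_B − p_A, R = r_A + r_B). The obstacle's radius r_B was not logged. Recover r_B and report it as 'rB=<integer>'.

m = -565
d = (-7, 1);  v_rel = (-7, -10),  |v_rel|² = 149
v_rel×d = (-7)·(1) − (-10)·(-7) = -77
since m = R²·149 − (-77)²:  R² = (5929 + -565) / 149 = 36
R = √36 = 6  ⇒  r_B = 6 − 4 = 2

rB=2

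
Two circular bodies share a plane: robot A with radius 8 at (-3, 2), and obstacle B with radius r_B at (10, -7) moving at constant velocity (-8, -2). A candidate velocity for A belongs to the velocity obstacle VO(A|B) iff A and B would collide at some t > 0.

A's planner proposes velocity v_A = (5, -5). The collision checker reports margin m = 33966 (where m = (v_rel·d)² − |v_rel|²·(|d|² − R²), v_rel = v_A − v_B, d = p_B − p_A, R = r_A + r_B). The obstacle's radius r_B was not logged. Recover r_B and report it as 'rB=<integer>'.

m = 33966
d = (13, -9);  v_rel = (13, -3),  |v_rel|² = 178
v_rel×d = (13)·(-9) − (-3)·(13) = -78
since m = R²·178 − (-78)²:  R² = (6084 + 33966) / 178 = 225
R = √225 = 15  ⇒  r_B = 15 − 8 = 7

rB=7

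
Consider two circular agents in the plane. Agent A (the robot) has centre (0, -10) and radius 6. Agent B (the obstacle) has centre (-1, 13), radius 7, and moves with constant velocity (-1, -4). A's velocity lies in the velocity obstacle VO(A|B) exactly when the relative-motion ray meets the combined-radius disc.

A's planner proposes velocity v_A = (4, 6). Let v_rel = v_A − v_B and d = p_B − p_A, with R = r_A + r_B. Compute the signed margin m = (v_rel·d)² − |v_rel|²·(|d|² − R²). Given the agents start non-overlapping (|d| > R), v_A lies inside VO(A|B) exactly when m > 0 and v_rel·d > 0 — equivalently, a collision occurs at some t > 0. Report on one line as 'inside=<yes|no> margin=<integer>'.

d = (-1, 23),  |d|² = 530;  R = 6+7 = 13,  c = 530−13² = 361
v_rel = (5, 10),  |v_rel|² = 125;  v_rel·d = (5)·(-1) + (10)·(23) = 225
125·t² − 450·t + 361 = 0  ⇒  m = 225² − 125·361 = 5500
m = 5500 > 0,  v_rel·d = 225 > 0  ⇒  inside

inside=yes margin=5500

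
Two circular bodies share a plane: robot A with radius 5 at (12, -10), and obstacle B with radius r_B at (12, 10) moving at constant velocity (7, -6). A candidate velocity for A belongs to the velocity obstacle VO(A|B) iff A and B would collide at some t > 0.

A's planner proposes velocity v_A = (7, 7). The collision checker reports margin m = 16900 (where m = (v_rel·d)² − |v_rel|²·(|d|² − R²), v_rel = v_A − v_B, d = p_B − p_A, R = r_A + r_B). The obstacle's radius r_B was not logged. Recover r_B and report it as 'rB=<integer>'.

m = 16900
d = (0, 20);  v_rel = (0, 13),  |v_rel|² = 169
v_rel×d = (0)·(20) − (13)·(0) = 0
since m = R²·169 − 0²:  R² = (0 + 16900) / 169 = 100
R = √100 = 10  ⇒  r_B = 10 − 5 = 5

rB=5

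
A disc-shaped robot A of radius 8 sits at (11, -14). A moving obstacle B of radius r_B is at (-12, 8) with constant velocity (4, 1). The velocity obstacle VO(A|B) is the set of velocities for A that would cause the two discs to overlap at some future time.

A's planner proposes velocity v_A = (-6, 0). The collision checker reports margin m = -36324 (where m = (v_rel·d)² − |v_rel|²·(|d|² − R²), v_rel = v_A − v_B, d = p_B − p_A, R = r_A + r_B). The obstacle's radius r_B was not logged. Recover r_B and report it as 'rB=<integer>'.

m = -36324
d = (-23, 22);  v_rel = (-10, -1),  |v_rel|² = 101
v_rel×d = (-10)·(22) − (-1)·(-23) = -243
since m = R²·101 − (-243)²:  R² = (59049 + -36324) / 101 = 225
R = √225 = 15  ⇒  r_B = 15 − 8 = 7

rB=7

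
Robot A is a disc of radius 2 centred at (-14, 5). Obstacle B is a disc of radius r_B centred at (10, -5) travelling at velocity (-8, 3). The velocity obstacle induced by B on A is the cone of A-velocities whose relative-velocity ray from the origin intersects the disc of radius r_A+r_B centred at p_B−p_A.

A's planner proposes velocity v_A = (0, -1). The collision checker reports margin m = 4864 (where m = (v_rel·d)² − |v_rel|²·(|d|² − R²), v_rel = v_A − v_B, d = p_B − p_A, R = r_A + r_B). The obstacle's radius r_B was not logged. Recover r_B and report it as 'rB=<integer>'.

m = 4864
d = (24, -10);  v_rel = (8, -4),  |v_rel|² = 80
v_rel×d = (8)·(-10) − (-4)·(24) = 16
since m = R²·80 − 16²:  R² = (256 + 4864) / 80 = 64
R = √64 = 8  ⇒  r_B = 8 − 2 = 6

rB=6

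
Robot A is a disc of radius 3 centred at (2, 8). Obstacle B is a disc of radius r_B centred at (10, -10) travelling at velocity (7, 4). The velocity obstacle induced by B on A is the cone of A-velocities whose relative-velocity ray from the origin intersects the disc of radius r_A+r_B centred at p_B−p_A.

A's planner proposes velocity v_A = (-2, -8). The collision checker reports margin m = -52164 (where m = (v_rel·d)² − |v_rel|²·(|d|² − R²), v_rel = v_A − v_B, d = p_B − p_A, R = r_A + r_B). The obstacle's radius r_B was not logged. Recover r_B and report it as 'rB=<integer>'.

m = -52164
d = (8, -18);  v_rel = (-9, -12),  |v_rel|² = 225
v_rel×d = (-9)·(-18) − (-12)·(8) = 258
since m = R²·225 − 258²:  R² = (66564 + -52164) / 225 = 64
R = √64 = 8  ⇒  r_B = 8 − 3 = 5

rB=5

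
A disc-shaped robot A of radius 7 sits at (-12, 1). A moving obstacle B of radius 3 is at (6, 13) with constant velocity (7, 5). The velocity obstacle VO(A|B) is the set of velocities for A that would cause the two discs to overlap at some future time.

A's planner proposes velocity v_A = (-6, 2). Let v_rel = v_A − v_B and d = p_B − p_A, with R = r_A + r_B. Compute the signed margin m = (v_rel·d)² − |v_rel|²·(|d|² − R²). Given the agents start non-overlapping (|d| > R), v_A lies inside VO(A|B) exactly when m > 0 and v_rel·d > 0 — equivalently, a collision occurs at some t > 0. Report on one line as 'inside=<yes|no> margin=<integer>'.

d = (18, 12),  |d|² = 468;  R = 7+3 = 10,  c = 468−10² = 368
v_rel = (-13, -3),  |v_rel|² = 178;  v_rel·d = (-13)·(18) + (-3)·(12) = -270
178·t² + 540·t + 368 = 0  ⇒  m = (-270)² − 178·368 = 7396
m = 7396 > 0,  v_rel·d = -270 < 0  ⇒  outside

inside=no margin=7396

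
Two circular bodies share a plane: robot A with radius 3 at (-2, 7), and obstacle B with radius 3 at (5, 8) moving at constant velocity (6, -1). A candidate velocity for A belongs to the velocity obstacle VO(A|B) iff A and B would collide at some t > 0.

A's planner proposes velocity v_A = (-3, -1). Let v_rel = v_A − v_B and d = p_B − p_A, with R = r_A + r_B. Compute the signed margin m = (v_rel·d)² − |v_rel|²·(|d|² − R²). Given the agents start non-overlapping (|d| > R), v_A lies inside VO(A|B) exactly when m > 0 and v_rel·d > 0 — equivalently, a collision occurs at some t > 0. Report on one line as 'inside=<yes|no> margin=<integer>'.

d = (7, 1),  |d|² = 50;  R = 3+3 = 6,  c = 50−6² = 14
v_rel = (-9, 0),  |v_rel|² = 81;  v_rel·d = (-9)·(7) + (0)·(1) = -63
81·t² + 126·t + 14 = 0  ⇒  m = (-63)² − 81·14 = 2835
m = 2835 > 0,  v_rel·d = -63 < 0  ⇒  outside

inside=no margin=2835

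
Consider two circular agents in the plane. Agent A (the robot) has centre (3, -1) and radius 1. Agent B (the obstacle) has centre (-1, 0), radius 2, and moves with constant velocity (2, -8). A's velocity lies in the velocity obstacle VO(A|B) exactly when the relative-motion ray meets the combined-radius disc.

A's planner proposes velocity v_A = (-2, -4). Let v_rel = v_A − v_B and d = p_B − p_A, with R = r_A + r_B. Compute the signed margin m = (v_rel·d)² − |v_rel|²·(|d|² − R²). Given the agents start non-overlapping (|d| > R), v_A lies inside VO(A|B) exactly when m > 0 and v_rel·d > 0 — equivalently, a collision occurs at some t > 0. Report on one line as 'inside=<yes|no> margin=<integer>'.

d = (-4, 1),  |d|² = 17;  R = 1+2 = 3,  c = 17−3² = 8
v_rel = (-4, 4),  |v_rel|² = 32;  v_rel·d = (-4)·(-4) + (4)·(1) = 20
32·t² − 40·t + 8 = 0  ⇒  m = 20² − 32·8 = 144
m = 144 > 0,  v_rel·d = 20 > 0  ⇒  inside

inside=yes margin=144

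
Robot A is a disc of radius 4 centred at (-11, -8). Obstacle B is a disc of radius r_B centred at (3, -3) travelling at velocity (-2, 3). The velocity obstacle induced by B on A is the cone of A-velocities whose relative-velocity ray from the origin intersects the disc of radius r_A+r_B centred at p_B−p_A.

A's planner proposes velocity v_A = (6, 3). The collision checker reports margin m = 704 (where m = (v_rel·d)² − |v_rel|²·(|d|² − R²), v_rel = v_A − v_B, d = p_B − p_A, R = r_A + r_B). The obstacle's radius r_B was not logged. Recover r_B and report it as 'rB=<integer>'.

m = 704
d = (14, 5);  v_rel = (8, 0),  |v_rel|² = 64
v_rel×d = (8)·(5) − (0)·(14) = 40
since m = R²·64 − 40²:  R² = (1600 + 704) / 64 = 36
R = √36 = 6  ⇒  r_B = 6 − 4 = 2

rB=2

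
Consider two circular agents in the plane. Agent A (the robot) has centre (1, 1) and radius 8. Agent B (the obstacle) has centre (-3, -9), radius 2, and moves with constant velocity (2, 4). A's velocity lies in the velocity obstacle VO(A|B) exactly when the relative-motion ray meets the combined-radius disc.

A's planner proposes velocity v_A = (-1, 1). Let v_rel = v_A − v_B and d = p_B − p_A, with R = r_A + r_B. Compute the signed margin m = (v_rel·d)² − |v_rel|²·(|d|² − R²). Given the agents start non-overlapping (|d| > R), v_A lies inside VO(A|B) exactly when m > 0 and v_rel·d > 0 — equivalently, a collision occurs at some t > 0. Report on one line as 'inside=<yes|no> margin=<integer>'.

d = (-4, -10),  |d|² = 116;  R = 8+2 = 10,  c = 116−10² = 16
v_rel = (-3, -3),  |v_rel|² = 18;  v_rel·d = (-3)·(-4) + (-3)·(-10) = 42
18·t² − 84·t + 16 = 0  ⇒  m = 42² − 18·16 = 1476
m = 1476 > 0,  v_rel·d = 42 > 0  ⇒  inside

inside=yes margin=1476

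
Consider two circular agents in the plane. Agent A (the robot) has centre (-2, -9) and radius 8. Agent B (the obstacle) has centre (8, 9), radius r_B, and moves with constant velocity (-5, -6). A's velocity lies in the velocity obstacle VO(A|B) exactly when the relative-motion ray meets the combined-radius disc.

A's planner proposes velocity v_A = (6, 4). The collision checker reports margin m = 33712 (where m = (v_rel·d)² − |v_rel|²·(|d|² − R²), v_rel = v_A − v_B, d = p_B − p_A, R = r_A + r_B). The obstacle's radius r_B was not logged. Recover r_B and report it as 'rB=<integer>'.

m = 33712
d = (10, 18);  v_rel = (11, 10),  |v_rel|² = 221
v_rel×d = (11)·(18) − (10)·(10) = 98
since m = R²·221 − 98²:  R² = (9604 + 33712) / 221 = 196
R = √196 = 14  ⇒  r_B = 14 − 8 = 6

rB=6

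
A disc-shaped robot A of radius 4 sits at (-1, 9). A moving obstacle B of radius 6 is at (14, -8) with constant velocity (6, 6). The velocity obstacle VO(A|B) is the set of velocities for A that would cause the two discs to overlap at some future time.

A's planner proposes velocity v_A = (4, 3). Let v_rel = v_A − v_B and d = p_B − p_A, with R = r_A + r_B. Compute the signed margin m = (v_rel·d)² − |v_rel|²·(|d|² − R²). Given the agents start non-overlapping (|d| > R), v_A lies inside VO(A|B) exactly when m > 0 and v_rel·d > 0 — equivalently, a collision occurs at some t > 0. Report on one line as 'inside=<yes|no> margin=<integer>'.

d = (15, -17),  |d|² = 514;  R = 4+6 = 10,  c = 514−10² = 414
v_rel = (-2, -3),  |v_rel|² = 13;  v_rel·d = (-2)·(15) + (-3)·(-17) = 21
13·t² − 42·t + 414 = 0  ⇒  m = 21² − 13·414 = -4941
m = -4941 < 0,  v_rel·d = 21 > 0  ⇒  outside

inside=no margin=-4941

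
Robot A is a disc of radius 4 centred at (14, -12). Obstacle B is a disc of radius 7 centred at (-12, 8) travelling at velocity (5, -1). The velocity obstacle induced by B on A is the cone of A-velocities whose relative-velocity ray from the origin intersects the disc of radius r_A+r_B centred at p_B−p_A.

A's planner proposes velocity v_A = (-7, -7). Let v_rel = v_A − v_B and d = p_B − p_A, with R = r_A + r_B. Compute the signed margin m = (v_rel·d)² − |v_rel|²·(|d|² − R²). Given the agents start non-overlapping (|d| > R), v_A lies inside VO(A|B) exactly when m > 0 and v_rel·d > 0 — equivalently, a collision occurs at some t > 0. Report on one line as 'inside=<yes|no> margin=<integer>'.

d = (-26, 20),  |d|² = 1076;  R = 4+7 = 11,  c = 1076−11² = 955
v_rel = (-12, -6),  |v_rel|² = 180;  v_rel·d = (-12)·(-26) + (-6)·(20) = 192
180·t² − 384·t + 955 = 0  ⇒  m = 192² − 180·955 = -135036
m = -135036 < 0,  v_rel·d = 192 > 0  ⇒  outside

inside=no margin=-135036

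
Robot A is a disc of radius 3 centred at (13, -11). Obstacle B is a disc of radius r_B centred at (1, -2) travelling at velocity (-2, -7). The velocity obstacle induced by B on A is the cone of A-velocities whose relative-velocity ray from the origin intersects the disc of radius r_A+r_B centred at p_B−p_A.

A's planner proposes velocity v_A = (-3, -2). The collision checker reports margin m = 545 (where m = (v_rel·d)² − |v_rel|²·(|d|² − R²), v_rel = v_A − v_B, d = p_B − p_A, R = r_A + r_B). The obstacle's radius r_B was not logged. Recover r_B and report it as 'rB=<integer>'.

m = 545
d = (-12, 9);  v_rel = (-1, 5),  |v_rel|² = 26
v_rel×d = (-1)·(9) − (5)·(-12) = 51
since m = R²·26 − 51²:  R² = (2601 + 545) / 26 = 121
R = √121 = 11  ⇒  r_B = 11 − 3 = 8

rB=8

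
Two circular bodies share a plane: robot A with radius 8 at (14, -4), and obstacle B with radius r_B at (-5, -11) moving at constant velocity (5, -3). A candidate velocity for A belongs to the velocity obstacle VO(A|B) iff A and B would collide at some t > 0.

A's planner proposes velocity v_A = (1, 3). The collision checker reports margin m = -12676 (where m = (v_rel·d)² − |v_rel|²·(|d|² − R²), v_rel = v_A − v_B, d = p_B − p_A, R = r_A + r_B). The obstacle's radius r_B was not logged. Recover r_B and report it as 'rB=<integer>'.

m = -12676
d = (-19, -7);  v_rel = (-4, 6),  |v_rel|² = 52
v_rel×d = (-4)·(-7) − (6)·(-19) = 142
since m = R²·52 − 142²:  R² = (20164 + -12676) / 52 = 144
R = √144 = 12  ⇒  r_B = 12 − 8 = 4

rB=4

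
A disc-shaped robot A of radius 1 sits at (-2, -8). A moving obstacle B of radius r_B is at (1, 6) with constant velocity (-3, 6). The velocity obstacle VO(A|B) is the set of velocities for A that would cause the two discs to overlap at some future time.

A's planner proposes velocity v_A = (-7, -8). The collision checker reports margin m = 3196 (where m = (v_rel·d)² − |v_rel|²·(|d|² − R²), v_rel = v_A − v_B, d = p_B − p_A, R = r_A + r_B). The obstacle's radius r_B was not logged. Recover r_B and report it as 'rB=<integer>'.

m = 3196
d = (3, 14);  v_rel = (-4, -14),  |v_rel|² = 212
v_rel×d = (-4)·(14) − (-14)·(3) = -14
since m = R²·212 − (-14)²:  R² = (196 + 3196) / 212 = 16
R = √16 = 4  ⇒  r_B = 4 − 1 = 3

rB=3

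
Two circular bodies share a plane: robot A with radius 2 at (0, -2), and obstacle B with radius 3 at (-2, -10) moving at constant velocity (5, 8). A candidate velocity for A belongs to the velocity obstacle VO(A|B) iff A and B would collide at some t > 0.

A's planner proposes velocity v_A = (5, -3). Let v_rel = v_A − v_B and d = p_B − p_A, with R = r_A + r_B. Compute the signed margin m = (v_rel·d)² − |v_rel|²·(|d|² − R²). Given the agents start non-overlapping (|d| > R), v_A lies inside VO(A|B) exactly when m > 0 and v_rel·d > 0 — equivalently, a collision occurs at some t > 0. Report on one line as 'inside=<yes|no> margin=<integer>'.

d = (-2, -8),  |d|² = 68;  R = 2+3 = 5,  c = 68−5² = 43
v_rel = (0, -11),  |v_rel|² = 121;  v_rel·d = (0)·(-2) + (-11)·(-8) = 88
121·t² − 176·t + 43 = 0  ⇒  m = 88² − 121·43 = 2541
m = 2541 > 0,  v_rel·d = 88 > 0  ⇒  inside

inside=yes margin=2541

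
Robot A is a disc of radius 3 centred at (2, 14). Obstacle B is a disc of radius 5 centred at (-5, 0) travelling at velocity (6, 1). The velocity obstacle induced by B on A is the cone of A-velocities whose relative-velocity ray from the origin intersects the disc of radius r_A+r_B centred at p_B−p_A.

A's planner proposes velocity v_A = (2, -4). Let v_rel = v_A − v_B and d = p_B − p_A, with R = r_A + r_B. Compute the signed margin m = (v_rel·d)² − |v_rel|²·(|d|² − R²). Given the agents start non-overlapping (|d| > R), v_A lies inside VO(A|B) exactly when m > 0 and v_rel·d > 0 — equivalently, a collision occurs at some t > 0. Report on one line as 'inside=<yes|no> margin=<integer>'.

d = (-7, -14),  |d|² = 245;  R = 3+5 = 8,  c = 245−8² = 181
v_rel = (-4, -5),  |v_rel|² = 41;  v_rel·d = (-4)·(-7) + (-5)·(-14) = 98
41·t² − 196·t + 181 = 0  ⇒  m = 98² − 41·181 = 2183
m = 2183 > 0,  v_rel·d = 98 > 0  ⇒  inside

inside=yes margin=2183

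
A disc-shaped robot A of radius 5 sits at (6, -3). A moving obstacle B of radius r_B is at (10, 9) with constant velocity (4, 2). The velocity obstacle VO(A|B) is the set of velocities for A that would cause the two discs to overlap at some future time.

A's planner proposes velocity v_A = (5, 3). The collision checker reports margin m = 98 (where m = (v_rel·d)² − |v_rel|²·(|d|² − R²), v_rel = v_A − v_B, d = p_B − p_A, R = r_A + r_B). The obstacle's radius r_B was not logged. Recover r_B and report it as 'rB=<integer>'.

m = 98
d = (4, 12);  v_rel = (1, 1),  |v_rel|² = 2
v_rel×d = (1)·(12) − (1)·(4) = 8
since m = R²·2 − 8²:  R² = (64 + 98) / 2 = 81
R = √81 = 9  ⇒  r_B = 9 − 5 = 4

rB=4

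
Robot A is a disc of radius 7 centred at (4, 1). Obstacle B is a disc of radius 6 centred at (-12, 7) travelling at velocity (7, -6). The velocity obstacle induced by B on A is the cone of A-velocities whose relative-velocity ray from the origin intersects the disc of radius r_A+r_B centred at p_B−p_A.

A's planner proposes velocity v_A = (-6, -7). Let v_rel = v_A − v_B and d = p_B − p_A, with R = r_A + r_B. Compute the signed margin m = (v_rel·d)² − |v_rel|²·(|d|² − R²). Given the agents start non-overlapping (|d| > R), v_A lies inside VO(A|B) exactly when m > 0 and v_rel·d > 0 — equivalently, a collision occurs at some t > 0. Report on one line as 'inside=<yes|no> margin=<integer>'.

d = (-16, 6),  |d|² = 292;  R = 7+6 = 13,  c = 292−13² = 123
v_rel = (-13, -1),  |v_rel|² = 170;  v_rel·d = (-13)·(-16) + (-1)·(6) = 202
170·t² − 404·t + 123 = 0  ⇒  m = 202² − 170·123 = 19894
m = 19894 > 0,  v_rel·d = 202 > 0  ⇒  inside

inside=yes margin=19894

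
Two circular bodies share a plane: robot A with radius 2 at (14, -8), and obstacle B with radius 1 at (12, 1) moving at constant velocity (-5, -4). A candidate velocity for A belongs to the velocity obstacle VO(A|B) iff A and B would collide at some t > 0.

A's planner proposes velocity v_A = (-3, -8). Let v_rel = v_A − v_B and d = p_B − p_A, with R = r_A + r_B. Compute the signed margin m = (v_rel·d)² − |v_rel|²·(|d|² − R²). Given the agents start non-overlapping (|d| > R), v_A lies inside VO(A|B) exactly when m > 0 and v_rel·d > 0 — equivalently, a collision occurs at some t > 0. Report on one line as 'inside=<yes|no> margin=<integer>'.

d = (-2, 9),  |d|² = 85;  R = 2+1 = 3,  c = 85−3² = 76
v_rel = (2, -4),  |v_rel|² = 20;  v_rel·d = (2)·(-2) + (-4)·(9) = -40
20·t² + 80·t + 76 = 0  ⇒  m = (-40)² − 20·76 = 80
m = 80 > 0,  v_rel·d = -40 < 0  ⇒  outside

inside=no margin=80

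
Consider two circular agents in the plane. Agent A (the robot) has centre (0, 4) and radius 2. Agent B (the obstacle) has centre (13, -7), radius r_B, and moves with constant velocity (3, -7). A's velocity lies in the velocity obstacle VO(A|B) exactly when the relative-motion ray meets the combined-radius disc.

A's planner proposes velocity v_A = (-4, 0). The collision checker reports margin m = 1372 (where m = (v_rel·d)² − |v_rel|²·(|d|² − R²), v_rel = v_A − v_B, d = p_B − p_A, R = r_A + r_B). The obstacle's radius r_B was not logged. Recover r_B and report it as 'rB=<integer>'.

m = 1372
d = (13, -11);  v_rel = (-7, 7),  |v_rel|² = 98
v_rel×d = (-7)·(-11) − (7)·(13) = -14
since m = R²·98 − (-14)²:  R² = (196 + 1372) / 98 = 16
R = √16 = 4  ⇒  r_B = 4 − 2 = 2

rB=2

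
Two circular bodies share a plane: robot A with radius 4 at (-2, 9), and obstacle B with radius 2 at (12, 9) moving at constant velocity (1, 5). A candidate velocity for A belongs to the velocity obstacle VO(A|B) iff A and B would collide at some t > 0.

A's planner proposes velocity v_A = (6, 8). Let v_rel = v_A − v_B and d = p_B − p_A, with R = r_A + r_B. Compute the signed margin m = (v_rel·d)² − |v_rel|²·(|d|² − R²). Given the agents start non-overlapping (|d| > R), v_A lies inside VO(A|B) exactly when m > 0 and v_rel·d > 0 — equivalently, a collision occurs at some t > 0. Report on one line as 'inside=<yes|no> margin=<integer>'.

d = (14, 0),  |d|² = 196;  R = 4+2 = 6,  c = 196−6² = 160
v_rel = (5, 3),  |v_rel|² = 34;  v_rel·d = (5)·(14) + (3)·(0) = 70
34·t² − 140·t + 160 = 0  ⇒  m = 70² − 34·160 = -540
m = -540 < 0,  v_rel·d = 70 > 0  ⇒  outside

inside=no margin=-540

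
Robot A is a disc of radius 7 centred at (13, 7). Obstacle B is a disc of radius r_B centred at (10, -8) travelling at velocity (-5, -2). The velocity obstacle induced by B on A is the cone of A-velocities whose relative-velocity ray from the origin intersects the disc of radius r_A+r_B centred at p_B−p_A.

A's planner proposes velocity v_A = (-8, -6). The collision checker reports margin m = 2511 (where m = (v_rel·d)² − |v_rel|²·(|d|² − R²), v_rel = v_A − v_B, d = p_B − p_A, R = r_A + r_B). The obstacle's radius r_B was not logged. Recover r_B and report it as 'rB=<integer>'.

m = 2511
d = (-3, -15);  v_rel = (-3, -4),  |v_rel|² = 25
v_rel×d = (-3)·(-15) − (-4)·(-3) = 33
since m = R²·25 − 33²:  R² = (1089 + 2511) / 25 = 144
R = √144 = 12  ⇒  r_B = 12 − 7 = 5

rB=5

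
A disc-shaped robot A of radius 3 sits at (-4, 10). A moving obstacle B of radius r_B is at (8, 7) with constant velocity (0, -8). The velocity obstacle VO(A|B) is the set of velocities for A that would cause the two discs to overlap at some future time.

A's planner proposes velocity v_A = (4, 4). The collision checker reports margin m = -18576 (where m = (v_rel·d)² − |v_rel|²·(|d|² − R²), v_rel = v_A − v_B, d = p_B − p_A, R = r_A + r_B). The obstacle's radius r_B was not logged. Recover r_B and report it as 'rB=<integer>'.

m = -18576
d = (12, -3);  v_rel = (4, 12),  |v_rel|² = 160
v_rel×d = (4)·(-3) − (12)·(12) = -156
since m = R²·160 − (-156)²:  R² = (24336 + -18576) / 160 = 36
R = √36 = 6  ⇒  r_B = 6 − 3 = 3

rB=3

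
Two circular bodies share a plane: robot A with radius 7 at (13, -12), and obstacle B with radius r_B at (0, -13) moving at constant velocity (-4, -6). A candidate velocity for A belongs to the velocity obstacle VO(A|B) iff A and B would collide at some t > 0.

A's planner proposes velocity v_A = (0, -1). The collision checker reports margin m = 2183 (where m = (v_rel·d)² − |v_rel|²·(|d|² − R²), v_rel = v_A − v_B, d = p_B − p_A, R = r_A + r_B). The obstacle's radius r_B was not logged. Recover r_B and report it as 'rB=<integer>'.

m = 2183
d = (-13, -1);  v_rel = (4, 5),  |v_rel|² = 41
v_rel×d = (4)·(-1) − (5)·(-13) = 61
since m = R²·41 − 61²:  R² = (3721 + 2183) / 41 = 144
R = √144 = 12  ⇒  r_B = 12 − 7 = 5

rB=5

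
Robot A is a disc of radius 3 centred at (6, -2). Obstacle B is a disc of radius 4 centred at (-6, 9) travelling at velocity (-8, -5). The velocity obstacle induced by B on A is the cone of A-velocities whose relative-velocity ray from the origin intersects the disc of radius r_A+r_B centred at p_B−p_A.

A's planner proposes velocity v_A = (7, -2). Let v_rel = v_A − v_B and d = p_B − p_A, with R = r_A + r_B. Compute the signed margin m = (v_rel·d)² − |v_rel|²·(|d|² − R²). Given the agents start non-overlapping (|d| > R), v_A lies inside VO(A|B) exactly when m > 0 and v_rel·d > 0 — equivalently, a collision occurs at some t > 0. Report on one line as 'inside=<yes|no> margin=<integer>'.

d = (-12, 11),  |d|² = 265;  R = 3+4 = 7,  c = 265−7² = 216
v_rel = (15, 3),  |v_rel|² = 234;  v_rel·d = (15)·(-12) + (3)·(11) = -147
234·t² + 294·t + 216 = 0  ⇒  m = (-147)² − 234·216 = -28935
m = -28935 < 0,  v_rel·d = -147 < 0  ⇒  outside

inside=no margin=-28935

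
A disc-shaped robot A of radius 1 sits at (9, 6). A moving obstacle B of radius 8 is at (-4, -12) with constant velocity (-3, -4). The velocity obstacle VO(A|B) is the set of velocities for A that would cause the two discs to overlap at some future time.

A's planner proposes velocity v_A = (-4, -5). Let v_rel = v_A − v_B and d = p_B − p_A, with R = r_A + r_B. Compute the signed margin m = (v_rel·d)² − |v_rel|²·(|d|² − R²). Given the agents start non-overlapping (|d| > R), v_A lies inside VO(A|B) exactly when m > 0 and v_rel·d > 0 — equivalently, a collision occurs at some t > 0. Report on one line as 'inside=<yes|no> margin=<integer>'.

d = (-13, -18),  |d|² = 493;  R = 1+8 = 9,  c = 493−9² = 412
v_rel = (-1, -1),  |v_rel|² = 2;  v_rel·d = (-1)·(-13) + (-1)·(-18) = 31
2·t² − 62·t + 412 = 0  ⇒  m = 31² − 2·412 = 137
m = 137 > 0,  v_rel·d = 31 > 0  ⇒  inside

inside=yes margin=137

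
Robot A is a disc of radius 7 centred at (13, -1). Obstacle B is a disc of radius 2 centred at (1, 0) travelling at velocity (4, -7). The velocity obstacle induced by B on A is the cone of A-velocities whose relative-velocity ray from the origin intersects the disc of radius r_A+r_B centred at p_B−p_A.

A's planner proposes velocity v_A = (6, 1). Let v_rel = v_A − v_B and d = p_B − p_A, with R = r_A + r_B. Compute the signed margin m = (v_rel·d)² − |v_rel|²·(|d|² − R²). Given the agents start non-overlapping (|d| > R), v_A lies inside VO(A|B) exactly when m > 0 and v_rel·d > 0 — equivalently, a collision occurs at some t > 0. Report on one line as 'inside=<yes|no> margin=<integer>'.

d = (-12, 1),  |d|² = 145;  R = 7+2 = 9,  c = 145−9² = 64
v_rel = (2, 8),  |v_rel|² = 68;  v_rel·d = (2)·(-12) + (8)·(1) = -16
68·t² + 32·t + 64 = 0  ⇒  m = (-16)² − 68·64 = -4096
m = -4096 < 0,  v_rel·d = -16 < 0  ⇒  outside

inside=no margin=-4096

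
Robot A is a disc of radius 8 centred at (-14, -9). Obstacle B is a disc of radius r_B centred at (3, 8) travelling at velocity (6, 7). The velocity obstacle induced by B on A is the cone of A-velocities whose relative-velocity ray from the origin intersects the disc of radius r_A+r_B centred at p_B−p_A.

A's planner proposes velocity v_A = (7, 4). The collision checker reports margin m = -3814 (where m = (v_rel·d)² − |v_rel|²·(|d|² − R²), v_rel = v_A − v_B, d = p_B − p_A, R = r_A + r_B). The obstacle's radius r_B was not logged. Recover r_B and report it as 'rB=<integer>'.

m = -3814
d = (17, 17);  v_rel = (1, -3),  |v_rel|² = 10
v_rel×d = (1)·(17) − (-3)·(17) = 68
since m = R²·10 − 68²:  R² = (4624 + -3814) / 10 = 81
R = √81 = 9  ⇒  r_B = 9 − 8 = 1

rB=1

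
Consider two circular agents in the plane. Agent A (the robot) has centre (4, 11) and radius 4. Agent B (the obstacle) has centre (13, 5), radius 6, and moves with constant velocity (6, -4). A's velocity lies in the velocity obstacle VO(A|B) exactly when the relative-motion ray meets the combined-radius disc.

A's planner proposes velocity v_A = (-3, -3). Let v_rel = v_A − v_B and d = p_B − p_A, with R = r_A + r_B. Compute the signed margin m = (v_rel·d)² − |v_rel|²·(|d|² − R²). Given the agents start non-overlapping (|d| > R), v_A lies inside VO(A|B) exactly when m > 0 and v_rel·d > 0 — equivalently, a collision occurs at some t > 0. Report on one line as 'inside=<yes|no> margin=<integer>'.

d = (9, -6),  |d|² = 117;  R = 4+6 = 10,  c = 117−10² = 17
v_rel = (-9, 1),  |v_rel|² = 82;  v_rel·d = (-9)·(9) + (1)·(-6) = -87
82·t² + 174·t + 17 = 0  ⇒  m = (-87)² − 82·17 = 6175
m = 6175 > 0,  v_rel·d = -87 < 0  ⇒  outside

inside=no margin=6175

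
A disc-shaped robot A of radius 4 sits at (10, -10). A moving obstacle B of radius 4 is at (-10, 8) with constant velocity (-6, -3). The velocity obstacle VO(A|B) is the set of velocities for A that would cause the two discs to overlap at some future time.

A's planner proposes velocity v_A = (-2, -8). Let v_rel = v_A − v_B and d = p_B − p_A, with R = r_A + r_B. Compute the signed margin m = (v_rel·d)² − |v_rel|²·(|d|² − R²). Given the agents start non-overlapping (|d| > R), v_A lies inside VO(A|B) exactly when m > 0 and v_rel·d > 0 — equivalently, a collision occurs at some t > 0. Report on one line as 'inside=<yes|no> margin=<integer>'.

d = (-20, 18),  |d|² = 724;  R = 4+4 = 8,  c = 724−8² = 660
v_rel = (4, -5),  |v_rel|² = 41;  v_rel·d = (4)·(-20) + (-5)·(18) = -170
41·t² + 340·t + 660 = 0  ⇒  m = (-170)² − 41·660 = 1840
m = 1840 > 0,  v_rel·d = -170 < 0  ⇒  outside

inside=no margin=1840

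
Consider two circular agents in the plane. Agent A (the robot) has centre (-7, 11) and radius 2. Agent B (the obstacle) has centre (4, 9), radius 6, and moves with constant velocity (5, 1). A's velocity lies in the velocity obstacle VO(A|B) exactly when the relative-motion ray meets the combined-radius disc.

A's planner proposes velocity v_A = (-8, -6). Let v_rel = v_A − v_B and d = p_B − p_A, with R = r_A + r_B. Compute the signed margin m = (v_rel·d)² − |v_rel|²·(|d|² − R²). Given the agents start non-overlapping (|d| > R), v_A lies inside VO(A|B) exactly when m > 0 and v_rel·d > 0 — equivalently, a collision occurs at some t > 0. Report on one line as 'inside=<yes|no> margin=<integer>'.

d = (11, -2),  |d|² = 125;  R = 2+6 = 8,  c = 125−8² = 61
v_rel = (-13, -7),  |v_rel|² = 218;  v_rel·d = (-13)·(11) + (-7)·(-2) = -129
218·t² + 258·t + 61 = 0  ⇒  m = (-129)² − 218·61 = 3343
m = 3343 > 0,  v_rel·d = -129 < 0  ⇒  outside

inside=no margin=3343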